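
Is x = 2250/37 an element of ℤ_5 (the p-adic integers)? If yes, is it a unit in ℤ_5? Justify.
x ∈ ℤ_5 but not a unit; v_5(x) = 3 > 0

ℤ_5 = {x ∈ ℚ_5 : v_5(x) ≥ 0} and ℤ_5^× = {x ∈ ℤ_5 : v_5(x) = 0}. Here v_5(2250/37) = v_5(num) − v_5(den) = 3; compare against these criteria.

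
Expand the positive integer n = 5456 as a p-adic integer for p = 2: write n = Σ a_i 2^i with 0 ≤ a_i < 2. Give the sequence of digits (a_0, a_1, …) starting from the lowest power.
(a_0, a_1, …) = (0, 0, 0, 0, 1, 0, 1, 0, 1, 0, 1, 0, 1)

Repeated division by 2 gives the digits low-to-high: 5456 = 1·2^4 + 1·2^6 + 1·2^8 + 1·2^10 + 1·2^12. Digit sequence: (0, 0, 0, 0, 1, 0, 1, 0, 1, 0, 1, 0, 1).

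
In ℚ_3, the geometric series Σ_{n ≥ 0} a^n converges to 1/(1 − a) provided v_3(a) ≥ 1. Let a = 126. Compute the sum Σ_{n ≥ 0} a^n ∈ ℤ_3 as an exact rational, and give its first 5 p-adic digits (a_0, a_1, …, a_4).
Σ a^n = 1/(1 − a) = -1/125;  first 5 digits = (1, 0, 2, 1, 2)

v_3(a) = 2 ≥ 1, so the series converges in ℤ_3 to 1/(1 − a) = 1/(1 − 126) = -1/125. Expand this rational in ℤ_3: compute digits iteratively via d_i = x_i mod 3, x_{i+1} = (x_i − d_i)/3. The first 5 digits are (1, 0, 2, 1, 2).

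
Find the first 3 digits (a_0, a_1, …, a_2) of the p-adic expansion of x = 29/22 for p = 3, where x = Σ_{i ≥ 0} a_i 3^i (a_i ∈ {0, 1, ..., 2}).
(a_0, …, a_2) = (2, 1, 0)

v_3(29/22) = 0 (numerator and denominator both coprime to 3), so x ∈ ℤ_3^×. Compute digits iteratively via a_i = x_i mod 3, x_{i+1} = (x_i − a_i)/3, with x_0 = x:
  x_0 = 29/22;  a_0 = 2;  x_1 = (x_0 − 2)/3 = -5/22
  x_1 = -5/22;  a_1 = 1;  x_2 = (x_1 − 1)/3 = -9/22
  x_2 = -9/22;  a_2 = 0;  x_3 = (x_2 − 0)/3 = -3/22
Digits: (2, 1, 0).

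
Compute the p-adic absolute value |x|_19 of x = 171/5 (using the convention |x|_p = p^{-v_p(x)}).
|171/5|_19 = 1/19

Step 1 — compute v_19(x) by factoring powers of 19 out of the numerator and denominator: v_19(171/5) = 1. Step 2 — apply |x|_p = p^{-v_p(x)} = 19^{-1} = 1/19.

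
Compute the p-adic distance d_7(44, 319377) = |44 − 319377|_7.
d_7(44, 319377) = 1/16807

Step 1 — x − y = 44 − 319377 = -319333. Step 2 — v_7(-319333) = 5 (factor: -319333 = −(7^5 · 19); the sign does not affect v_p). Step 3 — |x − y|_7 = 7^{-5} = 1/16807.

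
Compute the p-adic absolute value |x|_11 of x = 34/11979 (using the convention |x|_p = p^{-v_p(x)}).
|34/11979|_11 = 1331

Step 1 — compute v_11(x) by factoring powers of 11 out of the numerator and denominator: v_11(34/11979) = -3. Step 2 — apply |x|_p = p^{-v_p(x)} = 11^{3} = 1331.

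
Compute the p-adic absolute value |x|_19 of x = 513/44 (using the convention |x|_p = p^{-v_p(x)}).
|513/44|_19 = 1/19

Step 1 — compute v_19(x) by factoring powers of 19 out of the numerator and denominator: v_19(513/44) = 1. Step 2 — apply |x|_p = p^{-v_p(x)} = 19^{-1} = 1/19.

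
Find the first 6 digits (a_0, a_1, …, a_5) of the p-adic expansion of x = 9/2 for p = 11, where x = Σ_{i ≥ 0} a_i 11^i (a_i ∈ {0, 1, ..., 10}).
(a_0, …, a_5) = (10, 5, 5, 5, 5, 5)

v_11(9/2) = 0 (numerator and denominator both coprime to 11), so x ∈ ℤ_11^×. Compute digits iteratively via a_i = x_i mod 11, x_{i+1} = (x_i − a_i)/11, with x_0 = x:
  x_0 = 9/2;  a_0 = 10;  x_1 = (x_0 − 10)/11 = -1/2
  x_1 = -1/2;  a_1 = 5;  x_2 = (x_1 − 5)/11 = -1/2
  x_2 = -1/2;  a_2 = 5;  x_3 = (x_2 − 5)/11 = -1/2
  x_3 = -1/2;  a_3 = 5;  x_4 = (x_3 − 5)/11 = -1/2
  x_4 = -1/2;  a_4 = 5;  x_5 = (x_4 − 5)/11 = -1/2
  x_5 = -1/2;  a_5 = 5;  x_6 = (x_5 − 5)/11 = -1/2
Digits: (10, 5, 5, 5, 5, 5).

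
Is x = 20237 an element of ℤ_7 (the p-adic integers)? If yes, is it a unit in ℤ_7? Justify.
x ∈ ℤ_7 but not a unit; v_7(x) = 3 > 0

ℤ_7 = {x ∈ ℚ_7 : v_7(x) ≥ 0} and ℤ_7^× = {x ∈ ℤ_7 : v_7(x) = 0}. Here v_7(20237) = v_7(num) − v_7(den) = 3; compare against these criteria.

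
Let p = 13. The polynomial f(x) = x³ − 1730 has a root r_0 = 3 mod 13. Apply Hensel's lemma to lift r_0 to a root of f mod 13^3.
r_2 = 2044 (mod 2197)

Hensel: r_{i+1} = r_i − f(r_i)/f′(r_i) mod 13^{i+2}, where f′(x) = 3x². Iterate:
  r_0 = 3 (mod 13)
  r_1 = 16 (mod 169)
  r_2 = 2044 (mod 2197)
Final: r = 2044 with f(r) ≡ 0 mod 13^3.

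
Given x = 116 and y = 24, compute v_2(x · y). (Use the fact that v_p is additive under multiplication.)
v_2(2784) = 5

v_p(x) = 2 (factor: 116 = 2^2 · 29); v_p(y) = 3 (factor: 24 = 2^3 · 3). Additivity: v_p(xy) = v_p(x) + v_p(y) = 2 + 3 = 5. (Direct check: xy = 2784 = 2^5 · (87).)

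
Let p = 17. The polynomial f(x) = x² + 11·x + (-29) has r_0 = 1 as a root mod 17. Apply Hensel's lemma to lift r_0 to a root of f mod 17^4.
r_3 = 17409 (mod 83521)

Hensel: r_{i+1} = r_i − f(r_i)·(f′(r_i))^{-1} mod 17^{i+2}, f′(x) = 2x + 11. Iterate:
  r_0 = 1 (mod 17)
  r_1 = 69 (mod 289)
  r_2 = 2670 (mod 4913)
  r_3 = 17409 (mod 83521)
Final: r = 17409 satisfies f(r) ≡ 0 mod 17^4.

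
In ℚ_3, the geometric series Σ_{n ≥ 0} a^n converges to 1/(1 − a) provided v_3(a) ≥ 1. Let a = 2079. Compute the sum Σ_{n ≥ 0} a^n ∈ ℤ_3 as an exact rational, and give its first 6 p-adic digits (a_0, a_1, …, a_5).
Σ a^n = 1/(1 − a) = -1/2078;  first 6 digits = (1, 0, 0, 2, 1, 2)

v_3(a) = 3 ≥ 1, so the series converges in ℤ_3 to 1/(1 − a) = 1/(1 − 2079) = -1/2078. Expand this rational in ℤ_3: compute digits iteratively via d_i = x_i mod 3, x_{i+1} = (x_i − d_i)/3. The first 6 digits are (1, 0, 0, 2, 1, 2).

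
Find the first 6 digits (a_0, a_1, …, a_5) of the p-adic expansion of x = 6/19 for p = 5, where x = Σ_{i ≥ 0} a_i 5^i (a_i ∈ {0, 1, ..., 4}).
(a_0, …, a_5) = (4, 4, 3, 0, 3, 2)

v_5(6/19) = 0 (numerator and denominator both coprime to 5), so x ∈ ℤ_5^×. Compute digits iteratively via a_i = x_i mod 5, x_{i+1} = (x_i − a_i)/5, with x_0 = x:
  x_0 = 6/19;  a_0 = 4;  x_1 = (x_0 − 4)/5 = -14/19
  x_1 = -14/19;  a_1 = 4;  x_2 = (x_1 − 4)/5 = -18/19
  x_2 = -18/19;  a_2 = 3;  x_3 = (x_2 − 3)/5 = -15/19
  x_3 = -15/19;  a_3 = 0;  x_4 = (x_3 − 0)/5 = -3/19
  x_4 = -3/19;  a_4 = 3;  x_5 = (x_4 − 3)/5 = -12/19
  x_5 = -12/19;  a_5 = 2;  x_6 = (x_5 − 2)/5 = -10/19
Digits: (4, 4, 3, 0, 3, 2).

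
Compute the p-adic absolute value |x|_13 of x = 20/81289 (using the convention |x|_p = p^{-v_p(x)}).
|20/81289|_13 = 2197

Step 1 — compute v_13(x) by factoring powers of 13 out of the numerator and denominator: v_13(20/81289) = -3. Step 2 — apply |x|_p = p^{-v_p(x)} = 13^{3} = 2197.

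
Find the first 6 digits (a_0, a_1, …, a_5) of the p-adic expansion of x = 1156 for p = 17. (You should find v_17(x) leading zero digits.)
(a_0, …, a_5) = (0, 0, 4, 0, 0, 0)

v_17(1156) = 2, so a_0 = ... = a_1 = 0. Factor out: x = 17^2 · u with u = 4 a unit in ℤ_17. Expand u iteratively via a_{v+i} = u_i mod 17, u_{i+1} = (u_i − a_{v+i})/17:
  u_0 = 4;  a_2 = 4;  u_1 = (u_0 − 4)/17 = 0
  u_1 = 0;  a_3 = 0;  u_2 = (u_1 − 0)/17 = 0
  u_2 = 0;  a_4 = 0;  u_3 = (u_2 − 0)/17 = 0
  u_3 = 0;  a_5 = 0;  u_4 = (u_3 − 0)/17 = 0
Digits: (0, 0, 4, 0, 0, 0).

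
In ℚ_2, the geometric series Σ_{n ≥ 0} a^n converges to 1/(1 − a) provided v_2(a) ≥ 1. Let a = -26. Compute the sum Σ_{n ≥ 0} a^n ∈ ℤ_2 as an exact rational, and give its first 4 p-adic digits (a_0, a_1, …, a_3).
Σ a^n = 1/(1 − a) = 1/27;  first 4 digits = (1, 1, 0, 0)

v_2(a) = 1 ≥ 1, so the series converges in ℤ_2 to 1/(1 − a) = 1/(1 − (-26)) = 1/27. Expand this rational in ℤ_2: compute digits iteratively via d_i = x_i mod 2, x_{i+1} = (x_i − d_i)/2. The first 4 digits are (1, 1, 0, 0).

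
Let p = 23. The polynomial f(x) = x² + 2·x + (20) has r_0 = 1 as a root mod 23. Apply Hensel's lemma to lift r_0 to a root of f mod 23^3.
r_2 = 10443 (mod 12167)

Hensel: r_{i+1} = r_i − f(r_i)·(f′(r_i))^{-1} mod 23^{i+2}, f′(x) = 2x + 2. Iterate:
  r_0 = 1 (mod 23)
  r_1 = 392 (mod 529)
  r_2 = 10443 (mod 12167)
Final: r = 10443 satisfies f(r) ≡ 0 mod 23^3.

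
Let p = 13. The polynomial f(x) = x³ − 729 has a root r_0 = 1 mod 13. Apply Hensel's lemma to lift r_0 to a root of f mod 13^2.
r_1 = 131 (mod 169)

Hensel: r_{i+1} = r_i − f(r_i)/f′(r_i) mod 13^{i+2}, where f′(x) = 3x². Iterate:
  r_0 = 1 (mod 13)
  r_1 = 131 (mod 169)
Final: r = 131 with f(r) ≡ 0 mod 13^2.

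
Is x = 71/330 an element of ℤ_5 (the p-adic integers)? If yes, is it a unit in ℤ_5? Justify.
x ∉ ℤ_5 (v_5(x) = -1 < 0)

ℤ_5 = {x ∈ ℚ_5 : v_5(x) ≥ 0} and ℤ_5^× = {x ∈ ℤ_5 : v_5(x) = 0}. Here v_5(71/330) = v_5(num) − v_5(den) = -1; compare against these criteria.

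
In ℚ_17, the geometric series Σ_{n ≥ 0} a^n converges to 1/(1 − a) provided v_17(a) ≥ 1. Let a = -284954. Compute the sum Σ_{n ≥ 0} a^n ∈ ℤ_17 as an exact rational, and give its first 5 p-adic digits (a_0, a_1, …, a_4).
Σ a^n = 1/(1 − a) = 1/284955;  first 5 digits = (1, 0, 0, 10, 13)

v_17(a) = 3 ≥ 1, so the series converges in ℤ_17 to 1/(1 − a) = 1/(1 − (-284954)) = 1/284955. Expand this rational in ℤ_17: compute digits iteratively via d_i = x_i mod 17, x_{i+1} = (x_i − d_i)/17. The first 5 digits are (1, 0, 0, 10, 13).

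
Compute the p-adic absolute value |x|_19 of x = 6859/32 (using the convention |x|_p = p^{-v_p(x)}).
|6859/32|_19 = 1/6859

Step 1 — compute v_19(x) by factoring powers of 19 out of the numerator and denominator: v_19(6859/32) = 3. Step 2 — apply |x|_p = p^{-v_p(x)} = 19^{-3} = 1/6859.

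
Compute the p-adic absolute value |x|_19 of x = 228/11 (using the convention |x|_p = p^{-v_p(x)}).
|228/11|_19 = 1/19

Step 1 — compute v_19(x) by factoring powers of 19 out of the numerator and denominator: v_19(228/11) = 1. Step 2 — apply |x|_p = p^{-v_p(x)} = 19^{-1} = 1/19.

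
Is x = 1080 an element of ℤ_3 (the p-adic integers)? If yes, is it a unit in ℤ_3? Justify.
x ∈ ℤ_3 but not a unit; v_3(x) = 3 > 0

ℤ_3 = {x ∈ ℚ_3 : v_3(x) ≥ 0} and ℤ_3^× = {x ∈ ℤ_3 : v_3(x) = 0}. Here v_3(1080) = v_3(num) − v_3(den) = 3; compare against these criteria.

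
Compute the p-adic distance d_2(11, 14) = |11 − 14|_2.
d_2(11, 14) = 1

Step 1 — x − y = 11 − 14 = -3. Step 2 — v_2(-3) = 0 (factor: -3 = −(2^0 · 3); the sign does not affect v_p). Step 3 — |x − y|_2 = 2^{0} = 1.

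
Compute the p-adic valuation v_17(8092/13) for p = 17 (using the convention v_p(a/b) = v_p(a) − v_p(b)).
v_17(8092/13) = 2

Factor powers of 17 from the numerator and denominator of the reduced fraction: 8092 = 17^2 · 28 and 13 = 17^0 · 13. Apply v_p(a/b) = v_p(a) − v_p(b): v_17(8092/13) = 2 − 0 = 2.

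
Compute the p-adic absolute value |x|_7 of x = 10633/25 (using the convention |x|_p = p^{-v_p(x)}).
|10633/25|_7 = 1/343

Step 1 — compute v_7(x) by factoring powers of 7 out of the numerator and denominator: v_7(10633/25) = 3. Step 2 — apply |x|_p = p^{-v_p(x)} = 7^{-3} = 1/343.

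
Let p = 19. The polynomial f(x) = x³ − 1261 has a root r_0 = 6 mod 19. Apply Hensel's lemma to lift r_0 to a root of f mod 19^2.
r_1 = 253 (mod 361)

Hensel: r_{i+1} = r_i − f(r_i)/f′(r_i) mod 19^{i+2}, where f′(x) = 3x². Iterate:
  r_0 = 6 (mod 19)
  r_1 = 253 (mod 361)
Final: r = 253 with f(r) ≡ 0 mod 19^2.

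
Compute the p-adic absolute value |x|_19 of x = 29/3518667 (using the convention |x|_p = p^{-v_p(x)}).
|29/3518667|_19 = 130321

Step 1 — compute v_19(x) by factoring powers of 19 out of the numerator and denominator: v_19(29/3518667) = -4. Step 2 — apply |x|_p = p^{-v_p(x)} = 19^{4} = 130321.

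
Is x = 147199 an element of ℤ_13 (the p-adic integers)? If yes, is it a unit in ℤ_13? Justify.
x ∈ ℤ_13 but not a unit; v_13(x) = 3 > 0

ℤ_13 = {x ∈ ℚ_13 : v_13(x) ≥ 0} and ℤ_13^× = {x ∈ ℤ_13 : v_13(x) = 0}. Here v_13(147199) = v_13(num) − v_13(den) = 3; compare against these criteria.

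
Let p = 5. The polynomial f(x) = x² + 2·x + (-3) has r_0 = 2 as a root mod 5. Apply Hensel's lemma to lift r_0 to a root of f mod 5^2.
r_1 = 22 (mod 25)

Hensel: r_{i+1} = r_i − f(r_i)·(f′(r_i))^{-1} mod 5^{i+2}, f′(x) = 2x + 2. Iterate:
  r_0 = 2 (mod 5)
  r_1 = 22 (mod 25)
Final: r = 22 satisfies f(r) ≡ 0 mod 5^2.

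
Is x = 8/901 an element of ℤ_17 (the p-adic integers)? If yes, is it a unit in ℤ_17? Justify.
x ∉ ℤ_17 (v_17(x) = -1 < 0)

ℤ_17 = {x ∈ ℚ_17 : v_17(x) ≥ 0} and ℤ_17^× = {x ∈ ℤ_17 : v_17(x) = 0}. Here v_17(8/901) = v_17(num) − v_17(den) = -1; compare against these criteria.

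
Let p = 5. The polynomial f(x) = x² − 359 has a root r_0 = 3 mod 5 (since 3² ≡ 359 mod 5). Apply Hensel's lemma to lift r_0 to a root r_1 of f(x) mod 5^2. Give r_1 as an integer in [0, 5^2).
r_1 = 3 (mod 25)

Hensel's recurrence: r_{i+1} = r_i − f(r_i)·(f′(r_i))^{-1} mod 5^{i+2}, with f′(x) = 2x. Iterate:
  r_0 = 3 (mod 5)
  r_1 = 3 (mod 25)
Final: r_1 = 3, and one checks f(r_1) ≡ 0 mod 5^2.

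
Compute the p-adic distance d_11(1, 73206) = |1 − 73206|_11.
d_11(1, 73206) = 1/14641

Step 1 — x − y = 1 − 73206 = -73205. Step 2 — v_11(-73205) = 4 (factor: -73205 = −(11^4 · 5); the sign does not affect v_p). Step 3 — |x − y|_11 = 11^{-4} = 1/14641.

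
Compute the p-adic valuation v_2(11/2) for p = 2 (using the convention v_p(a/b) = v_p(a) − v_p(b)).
v_2(11/2) = -1

Factor powers of 2 from the numerator and denominator of the reduced fraction: 11 = 2^0 · 11 and 2 = 2^1 · 1. Apply v_p(a/b) = v_p(a) − v_p(b): v_2(11/2) = 0 − 1 = -1.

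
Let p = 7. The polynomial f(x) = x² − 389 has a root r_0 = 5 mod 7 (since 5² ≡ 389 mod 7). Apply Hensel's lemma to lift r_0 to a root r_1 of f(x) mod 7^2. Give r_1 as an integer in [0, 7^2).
r_1 = 12 (mod 49)

Hensel's recurrence: r_{i+1} = r_i − f(r_i)·(f′(r_i))^{-1} mod 7^{i+2}, with f′(x) = 2x. Iterate:
  r_0 = 5 (mod 7)
  r_1 = 12 (mod 49)
Final: r_1 = 12, and one checks f(r_1) ≡ 0 mod 7^2.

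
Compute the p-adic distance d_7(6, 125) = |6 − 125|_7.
d_7(6, 125) = 1/7

Step 1 — x − y = 6 − 125 = -119. Step 2 — v_7(-119) = 1 (factor: -119 = −(7^1 · 17); the sign does not affect v_p). Step 3 — |x − y|_7 = 7^{-1} = 1/7.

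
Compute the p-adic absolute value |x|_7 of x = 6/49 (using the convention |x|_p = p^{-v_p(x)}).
|6/49|_7 = 49

Step 1 — compute v_7(x) by factoring powers of 7 out of the numerator and denominator: v_7(6/49) = -2. Step 2 — apply |x|_p = p^{-v_p(x)} = 7^{2} = 49.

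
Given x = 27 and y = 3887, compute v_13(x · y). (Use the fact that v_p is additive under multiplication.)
v_13(104949) = 2

v_p(x) = 0 (factor: 27 = 13^0 · 27); v_p(y) = 2 (factor: 3887 = 13^2 · 23). Additivity: v_p(xy) = v_p(x) + v_p(y) = 0 + 2 = 2. (Direct check: xy = 104949 = 13^2 · (621).)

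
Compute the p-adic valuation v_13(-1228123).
v_13(-1228123) = 4

v_13(n) is the largest exponent k such that 13^k divides n. Factor out: -1228123 = -13^4 · 43. (Sign doesn't affect v_p.) So v_13(-1228123) = 4.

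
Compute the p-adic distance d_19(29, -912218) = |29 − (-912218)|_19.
d_19(29, -912218) = 1/130321

Step 1 — x − y = 29 − (-912218) = 912247. Step 2 — v_19(912247) = 4 (factor: 912247 = (19^4 · 7); the sign does not affect v_p). Step 3 — |x − y|_19 = 19^{-4} = 1/130321.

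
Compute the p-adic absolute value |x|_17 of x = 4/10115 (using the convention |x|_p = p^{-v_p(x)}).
|4/10115|_17 = 289

Step 1 — compute v_17(x) by factoring powers of 17 out of the numerator and denominator: v_17(4/10115) = -2. Step 2 — apply |x|_p = p^{-v_p(x)} = 17^{2} = 289.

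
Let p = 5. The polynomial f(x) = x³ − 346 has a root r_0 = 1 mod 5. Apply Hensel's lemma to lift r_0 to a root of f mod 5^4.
r_3 = 16 (mod 625)

Hensel: r_{i+1} = r_i − f(r_i)/f′(r_i) mod 5^{i+2}, where f′(x) = 3x². Iterate:
  r_0 = 1 (mod 5)
  r_1 = 16 (mod 25)
  r_2 = 16 (mod 125)
  r_3 = 16 (mod 625)
Final: r = 16 with f(r) ≡ 0 mod 5^4.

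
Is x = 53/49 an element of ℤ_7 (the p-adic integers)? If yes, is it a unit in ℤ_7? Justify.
x ∉ ℤ_7 (v_7(x) = -2 < 0)

ℤ_7 = {x ∈ ℚ_7 : v_7(x) ≥ 0} and ℤ_7^× = {x ∈ ℤ_7 : v_7(x) = 0}. Here v_7(53/49) = v_7(num) − v_7(den) = -2; compare against these criteria.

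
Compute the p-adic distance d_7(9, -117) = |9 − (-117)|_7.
d_7(9, -117) = 1/7

Step 1 — x − y = 9 − (-117) = 126. Step 2 — v_7(126) = 1 (factor: 126 = (7^1 · 18); the sign does not affect v_p). Step 3 — |x − y|_7 = 7^{-1} = 1/7.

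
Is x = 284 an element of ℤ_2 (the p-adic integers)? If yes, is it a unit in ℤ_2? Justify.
x ∈ ℤ_2 but not a unit; v_2(x) = 2 > 0

ℤ_2 = {x ∈ ℚ_2 : v_2(x) ≥ 0} and ℤ_2^× = {x ∈ ℤ_2 : v_2(x) = 0}. Here v_2(284) = v_2(num) − v_2(den) = 2; compare against these criteria.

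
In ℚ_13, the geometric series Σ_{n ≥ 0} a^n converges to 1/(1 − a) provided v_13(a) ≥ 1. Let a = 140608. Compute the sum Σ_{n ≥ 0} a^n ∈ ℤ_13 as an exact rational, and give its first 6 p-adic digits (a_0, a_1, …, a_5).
Σ a^n = 1/(1 − a) = -1/140607;  first 6 digits = (1, 0, 0, 12, 4, 0)

v_13(a) = 3 ≥ 1, so the series converges in ℤ_13 to 1/(1 − a) = 1/(1 − 140608) = -1/140607. Expand this rational in ℤ_13: compute digits iteratively via d_i = x_i mod 13, x_{i+1} = (x_i − d_i)/13. The first 6 digits are (1, 0, 0, 12, 4, 0).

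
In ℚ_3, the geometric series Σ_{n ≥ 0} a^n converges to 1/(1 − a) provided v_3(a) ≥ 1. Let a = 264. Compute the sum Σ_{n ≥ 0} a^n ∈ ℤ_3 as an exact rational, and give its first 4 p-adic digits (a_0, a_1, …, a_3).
Σ a^n = 1/(1 − a) = -1/263;  first 4 digits = (1, 1, 0, 0)

v_3(a) = 1 ≥ 1, so the series converges in ℤ_3 to 1/(1 − a) = 1/(1 − 264) = -1/263. Expand this rational in ℤ_3: compute digits iteratively via d_i = x_i mod 3, x_{i+1} = (x_i − d_i)/3. The first 4 digits are (1, 1, 0, 0).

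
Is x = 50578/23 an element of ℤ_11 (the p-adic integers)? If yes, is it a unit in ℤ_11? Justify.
x ∈ ℤ_11 but not a unit; v_11(x) = 3 > 0

ℤ_11 = {x ∈ ℚ_11 : v_11(x) ≥ 0} and ℤ_11^× = {x ∈ ℤ_11 : v_11(x) = 0}. Here v_11(50578/23) = v_11(num) − v_11(den) = 3; compare against these criteria.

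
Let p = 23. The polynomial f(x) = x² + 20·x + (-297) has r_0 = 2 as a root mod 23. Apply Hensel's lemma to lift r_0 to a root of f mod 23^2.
r_1 = 255 (mod 529)

Hensel: r_{i+1} = r_i − f(r_i)·(f′(r_i))^{-1} mod 23^{i+2}, f′(x) = 2x + 20. Iterate:
  r_0 = 2 (mod 23)
  r_1 = 255 (mod 529)
Final: r = 255 satisfies f(r) ≡ 0 mod 23^2.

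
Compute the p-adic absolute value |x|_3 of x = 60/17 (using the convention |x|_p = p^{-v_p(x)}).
|60/17|_3 = 1/3

Step 1 — compute v_3(x) by factoring powers of 3 out of the numerator and denominator: v_3(60/17) = 1. Step 2 — apply |x|_p = p^{-v_p(x)} = 3^{-1} = 1/3.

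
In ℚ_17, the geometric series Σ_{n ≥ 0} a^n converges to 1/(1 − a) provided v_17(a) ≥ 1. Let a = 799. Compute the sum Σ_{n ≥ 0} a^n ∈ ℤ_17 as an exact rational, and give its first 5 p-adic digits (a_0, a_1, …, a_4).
Σ a^n = 1/(1 − a) = -1/798;  first 5 digits = (1, 13, 1, 15, 12)

v_17(a) = 1 ≥ 1, so the series converges in ℤ_17 to 1/(1 − a) = 1/(1 − 799) = -1/798. Expand this rational in ℤ_17: compute digits iteratively via d_i = x_i mod 17, x_{i+1} = (x_i − d_i)/17. The first 5 digits are (1, 13, 1, 15, 12).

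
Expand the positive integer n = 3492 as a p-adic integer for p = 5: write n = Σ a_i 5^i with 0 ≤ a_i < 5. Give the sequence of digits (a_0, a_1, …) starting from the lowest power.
(a_0, a_1, …) = (2, 3, 4, 2, 0, 1)

Repeated division by 5 gives the digits low-to-high: 3492 = 2 + 3·5^1 + 4·5^2 + 2·5^3 + 1·5^5. Digit sequence: (2, 3, 4, 2, 0, 1).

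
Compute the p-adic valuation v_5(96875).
v_5(96875) = 5

v_5(n) is the largest exponent k such that 5^k divides n. Factor out: 96875 = 5^5 · 31. (Sign doesn't affect v_p.) So v_5(96875) = 5.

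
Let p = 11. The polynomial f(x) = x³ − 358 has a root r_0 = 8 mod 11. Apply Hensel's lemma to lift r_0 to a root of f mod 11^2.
r_1 = 74 (mod 121)

Hensel: r_{i+1} = r_i − f(r_i)/f′(r_i) mod 11^{i+2}, where f′(x) = 3x². Iterate:
  r_0 = 8 (mod 11)
  r_1 = 74 (mod 121)
Final: r = 74 with f(r) ≡ 0 mod 11^2.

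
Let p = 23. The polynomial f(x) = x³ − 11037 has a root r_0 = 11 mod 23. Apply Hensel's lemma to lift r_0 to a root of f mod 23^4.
r_3 = 102706 (mod 279841)

Hensel: r_{i+1} = r_i − f(r_i)/f′(r_i) mod 23^{i+2}, where f′(x) = 3x². Iterate:
  r_0 = 11 (mod 23)
  r_1 = 80 (mod 529)
  r_2 = 5370 (mod 12167)
  r_3 = 102706 (mod 279841)
Final: r = 102706 with f(r) ≡ 0 mod 23^4.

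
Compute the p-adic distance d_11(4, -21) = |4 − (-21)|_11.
d_11(4, -21) = 1

Step 1 — x − y = 4 − (-21) = 25. Step 2 — v_11(25) = 0 (factor: 25 = (11^0 · 25); the sign does not affect v_p). Step 3 — |x − y|_11 = 11^{0} = 1.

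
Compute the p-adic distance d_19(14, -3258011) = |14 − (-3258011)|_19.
d_19(14, -3258011) = 1/130321

Step 1 — x − y = 14 − (-3258011) = 3258025. Step 2 — v_19(3258025) = 4 (factor: 3258025 = (19^4 · 25); the sign does not affect v_p). Step 3 — |x − y|_19 = 19^{-4} = 1/130321.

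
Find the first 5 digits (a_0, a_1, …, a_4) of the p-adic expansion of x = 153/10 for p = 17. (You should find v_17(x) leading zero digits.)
(a_0, …, a_4) = (0, 6, 15, 11, 1)

v_17(153/10) = 1, so a_0 = ... = a_0 = 0. Factor out: x = 17^1 · u with u = 9/10 a unit in ℤ_17. Expand u iteratively via a_{v+i} = u_i mod 17, u_{i+1} = (u_i − a_{v+i})/17:
  u_0 = 9/10;  a_1 = 6;  u_1 = (u_0 − 6)/17 = -3/10
  u_1 = -3/10;  a_2 = 15;  u_2 = (u_1 − 15)/17 = -9/10
  u_2 = -9/10;  a_3 = 11;  u_3 = (u_2 − 11)/17 = -7/10
  u_3 = -7/10;  a_4 = 1;  u_4 = (u_3 − 1)/17 = -1/10
Digits: (0, 6, 15, 11, 1).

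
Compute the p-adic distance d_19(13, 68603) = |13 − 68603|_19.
d_19(13, 68603) = 1/6859

Step 1 — x − y = 13 − 68603 = -68590. Step 2 — v_19(-68590) = 3 (factor: -68590 = −(19^3 · 10); the sign does not affect v_p). Step 3 — |x − y|_19 = 19^{-3} = 1/6859.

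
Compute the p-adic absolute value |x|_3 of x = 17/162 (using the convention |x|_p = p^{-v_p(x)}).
|17/162|_3 = 81

Step 1 — compute v_3(x) by factoring powers of 3 out of the numerator and denominator: v_3(17/162) = -4. Step 2 — apply |x|_p = p^{-v_p(x)} = 3^{4} = 81.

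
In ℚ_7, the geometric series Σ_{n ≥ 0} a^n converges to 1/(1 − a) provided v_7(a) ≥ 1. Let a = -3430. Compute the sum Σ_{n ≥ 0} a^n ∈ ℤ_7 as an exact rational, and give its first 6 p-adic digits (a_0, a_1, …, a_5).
Σ a^n = 1/(1 − a) = 1/3431;  first 6 digits = (1, 0, 0, 4, 5, 6)

v_7(a) = 3 ≥ 1, so the series converges in ℤ_7 to 1/(1 − a) = 1/(1 − (-3430)) = 1/3431. Expand this rational in ℤ_7: compute digits iteratively via d_i = x_i mod 7, x_{i+1} = (x_i − d_i)/7. The first 6 digits are (1, 0, 0, 4, 5, 6).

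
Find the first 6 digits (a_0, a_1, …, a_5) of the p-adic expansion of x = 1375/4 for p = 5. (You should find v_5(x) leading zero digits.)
(a_0, …, a_5) = (0, 0, 0, 4, 1, 1)

v_5(1375/4) = 3, so a_0 = ... = a_2 = 0. Factor out: x = 5^3 · u with u = 11/4 a unit in ℤ_5. Expand u iteratively via a_{v+i} = u_i mod 5, u_{i+1} = (u_i − a_{v+i})/5:
  u_0 = 11/4;  a_3 = 4;  u_1 = (u_0 − 4)/5 = -1/4
  u_1 = -1/4;  a_4 = 1;  u_2 = (u_1 − 1)/5 = -1/4
  u_2 = -1/4;  a_5 = 1;  u_3 = (u_2 − 1)/5 = -1/4
Digits: (0, 0, 0, 4, 1, 1).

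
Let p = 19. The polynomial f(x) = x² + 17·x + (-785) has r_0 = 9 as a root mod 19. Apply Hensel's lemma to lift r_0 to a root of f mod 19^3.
r_2 = 6203 (mod 6859)

Hensel: r_{i+1} = r_i − f(r_i)·(f′(r_i))^{-1} mod 19^{i+2}, f′(x) = 2x + 17. Iterate:
  r_0 = 9 (mod 19)
  r_1 = 66 (mod 361)
  r_2 = 6203 (mod 6859)
Final: r = 6203 satisfies f(r) ≡ 0 mod 19^3.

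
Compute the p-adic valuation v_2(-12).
v_2(-12) = 2

v_2(n) is the largest exponent k such that 2^k divides n. Factor out: -12 = -2^2 · 3. (Sign doesn't affect v_p.) So v_2(-12) = 2.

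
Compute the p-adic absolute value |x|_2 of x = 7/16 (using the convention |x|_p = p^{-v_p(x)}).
|7/16|_2 = 16

Step 1 — compute v_2(x) by factoring powers of 2 out of the numerator and denominator: v_2(7/16) = -4. Step 2 — apply |x|_p = p^{-v_p(x)} = 2^{4} = 16.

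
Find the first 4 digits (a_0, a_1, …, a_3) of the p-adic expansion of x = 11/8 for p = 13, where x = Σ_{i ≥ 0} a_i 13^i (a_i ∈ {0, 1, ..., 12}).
(a_0, …, a_3) = (3, 8, 1, 8)

v_13(11/8) = 0 (numerator and denominator both coprime to 13), so x ∈ ℤ_13^×. Compute digits iteratively via a_i = x_i mod 13, x_{i+1} = (x_i − a_i)/13, with x_0 = x:
  x_0 = 11/8;  a_0 = 3;  x_1 = (x_0 − 3)/13 = -1/8
  x_1 = -1/8;  a_1 = 8;  x_2 = (x_1 − 8)/13 = -5/8
  x_2 = -5/8;  a_2 = 1;  x_3 = (x_2 − 1)/13 = -1/8
  x_3 = -1/8;  a_3 = 8;  x_4 = (x_3 − 8)/13 = -5/8
Digits: (3, 8, 1, 8).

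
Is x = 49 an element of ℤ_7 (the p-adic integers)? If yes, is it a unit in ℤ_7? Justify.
x ∈ ℤ_7 but not a unit; v_7(x) = 2 > 0

ℤ_7 = {x ∈ ℚ_7 : v_7(x) ≥ 0} and ℤ_7^× = {x ∈ ℤ_7 : v_7(x) = 0}. Here v_7(49) = v_7(num) − v_7(den) = 2; compare against these criteria.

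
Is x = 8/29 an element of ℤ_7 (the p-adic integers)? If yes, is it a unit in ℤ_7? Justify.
x ∈ ℤ_7^× (unit); v_7(x) = 0

ℤ_7 = {x ∈ ℚ_7 : v_7(x) ≥ 0} and ℤ_7^× = {x ∈ ℤ_7 : v_7(x) = 0}. Here v_7(8/29) = v_7(num) − v_7(den) = 0; compare against these criteria.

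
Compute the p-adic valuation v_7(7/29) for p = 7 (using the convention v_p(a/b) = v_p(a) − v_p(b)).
v_7(7/29) = 1

Factor powers of 7 from the numerator and denominator of the reduced fraction: 7 = 7^1 · 1 and 29 = 7^0 · 29. Apply v_p(a/b) = v_p(a) − v_p(b): v_7(7/29) = 1 − 0 = 1.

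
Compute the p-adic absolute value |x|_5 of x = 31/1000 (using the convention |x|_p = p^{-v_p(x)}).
|31/1000|_5 = 125

Step 1 — compute v_5(x) by factoring powers of 5 out of the numerator and denominator: v_5(31/1000) = -3. Step 2 — apply |x|_p = p^{-v_p(x)} = 5^{3} = 125.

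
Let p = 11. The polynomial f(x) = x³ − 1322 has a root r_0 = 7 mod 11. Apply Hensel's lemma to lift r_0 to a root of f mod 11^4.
r_3 = 2339 (mod 14641)

Hensel: r_{i+1} = r_i − f(r_i)/f′(r_i) mod 11^{i+2}, where f′(x) = 3x². Iterate:
  r_0 = 7 (mod 11)
  r_1 = 40 (mod 121)
  r_2 = 1008 (mod 1331)
  r_3 = 2339 (mod 14641)
Final: r = 2339 with f(r) ≡ 0 mod 11^4.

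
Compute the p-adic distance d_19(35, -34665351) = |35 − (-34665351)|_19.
d_19(35, -34665351) = 1/2476099

Step 1 — x − y = 35 − (-34665351) = 34665386. Step 2 — v_19(34665386) = 5 (factor: 34665386 = (19^5 · 14); the sign does not affect v_p). Step 3 — |x − y|_19 = 19^{-5} = 1/2476099.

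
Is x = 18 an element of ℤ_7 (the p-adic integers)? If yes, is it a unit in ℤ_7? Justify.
x ∈ ℤ_7^× (unit); v_7(x) = 0

ℤ_7 = {x ∈ ℚ_7 : v_7(x) ≥ 0} and ℤ_7^× = {x ∈ ℤ_7 : v_7(x) = 0}. Here v_7(18) = v_7(num) − v_7(den) = 0; compare against these criteria.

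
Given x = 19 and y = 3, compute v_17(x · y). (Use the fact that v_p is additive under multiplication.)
v_17(57) = 0

v_p(x) = 0 (factor: 19 = 17^0 · 19); v_p(y) = 0 (factor: 3 = 17^0 · 3). Additivity: v_p(xy) = v_p(x) + v_p(y) = 0 + 0 = 0. (Direct check: xy = 57 = 17^0 · (57).)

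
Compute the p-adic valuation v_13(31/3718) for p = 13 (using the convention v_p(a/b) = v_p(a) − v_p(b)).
v_13(31/3718) = -2

Factor powers of 13 from the numerator and denominator of the reduced fraction: 31 = 13^0 · 31 and 3718 = 13^2 · 22. Apply v_p(a/b) = v_p(a) − v_p(b): v_13(31/3718) = 0 − 2 = -2.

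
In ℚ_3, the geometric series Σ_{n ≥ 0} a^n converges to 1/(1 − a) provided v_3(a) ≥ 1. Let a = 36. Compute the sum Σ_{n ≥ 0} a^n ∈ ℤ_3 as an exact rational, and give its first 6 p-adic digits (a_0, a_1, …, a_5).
Σ a^n = 1/(1 − a) = -1/35;  first 6 digits = (1, 0, 1, 1, 1, 2)

v_3(a) = 2 ≥ 1, so the series converges in ℤ_3 to 1/(1 − a) = 1/(1 − 36) = -1/35. Expand this rational in ℤ_3: compute digits iteratively via d_i = x_i mod 3, x_{i+1} = (x_i − d_i)/3. The first 6 digits are (1, 0, 1, 1, 1, 2).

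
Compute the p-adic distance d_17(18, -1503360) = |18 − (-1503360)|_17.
d_17(18, -1503360) = 1/83521

Step 1 — x − y = 18 − (-1503360) = 1503378. Step 2 — v_17(1503378) = 4 (factor: 1503378 = (17^4 · 18); the sign does not affect v_p). Step 3 — |x − y|_17 = 17^{-4} = 1/83521.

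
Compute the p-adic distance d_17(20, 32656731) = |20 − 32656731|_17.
d_17(20, 32656731) = 1/1419857

Step 1 — x − y = 20 − 32656731 = -32656711. Step 2 — v_17(-32656711) = 5 (factor: -32656711 = −(17^5 · 23); the sign does not affect v_p). Step 3 — |x − y|_17 = 17^{-5} = 1/1419857.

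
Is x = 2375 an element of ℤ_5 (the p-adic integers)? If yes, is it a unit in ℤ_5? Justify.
x ∈ ℤ_5 but not a unit; v_5(x) = 3 > 0

ℤ_5 = {x ∈ ℚ_5 : v_5(x) ≥ 0} and ℤ_5^× = {x ∈ ℤ_5 : v_5(x) = 0}. Here v_5(2375) = v_5(num) − v_5(den) = 3; compare against these criteria.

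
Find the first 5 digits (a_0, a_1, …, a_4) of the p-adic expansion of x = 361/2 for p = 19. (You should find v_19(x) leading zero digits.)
(a_0, …, a_4) = (0, 0, 10, 9, 9)

v_19(361/2) = 2, so a_0 = ... = a_1 = 0. Factor out: x = 19^2 · u with u = 1/2 a unit in ℤ_19. Expand u iteratively via a_{v+i} = u_i mod 19, u_{i+1} = (u_i − a_{v+i})/19:
  u_0 = 1/2;  a_2 = 10;  u_1 = (u_0 − 10)/19 = -1/2
  u_1 = -1/2;  a_3 = 9;  u_2 = (u_1 − 9)/19 = -1/2
  u_2 = -1/2;  a_4 = 9;  u_3 = (u_2 − 9)/19 = -1/2
Digits: (0, 0, 10, 9, 9).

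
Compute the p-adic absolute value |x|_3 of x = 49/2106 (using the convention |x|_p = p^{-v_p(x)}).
|49/2106|_3 = 81

Step 1 — compute v_3(x) by factoring powers of 3 out of the numerator and denominator: v_3(49/2106) = -4. Step 2 — apply |x|_p = p^{-v_p(x)} = 3^{4} = 81.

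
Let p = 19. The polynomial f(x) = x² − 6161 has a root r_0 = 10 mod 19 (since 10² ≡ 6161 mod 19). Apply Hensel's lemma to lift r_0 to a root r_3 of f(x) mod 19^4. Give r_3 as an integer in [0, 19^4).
r_3 = 111483 (mod 130321)

Hensel's recurrence: r_{i+1} = r_i − f(r_i)·(f′(r_i))^{-1} mod 19^{i+2}, with f′(x) = 2x. Iterate:
  r_0 = 10 (mod 19)
  r_1 = 295 (mod 361)
  r_2 = 1739 (mod 6859)
  r_3 = 111483 (mod 130321)
Final: r_3 = 111483, and one checks f(r_3) ≡ 0 mod 19^4.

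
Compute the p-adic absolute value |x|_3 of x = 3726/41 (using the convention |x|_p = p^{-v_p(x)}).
|3726/41|_3 = 1/81

Step 1 — compute v_3(x) by factoring powers of 3 out of the numerator and denominator: v_3(3726/41) = 4. Step 2 — apply |x|_p = p^{-v_p(x)} = 3^{-4} = 1/81.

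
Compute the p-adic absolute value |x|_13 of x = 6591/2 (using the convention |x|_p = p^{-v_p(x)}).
|6591/2|_13 = 1/2197

Step 1 — compute v_13(x) by factoring powers of 13 out of the numerator and denominator: v_13(6591/2) = 3. Step 2 — apply |x|_p = p^{-v_p(x)} = 13^{-3} = 1/2197.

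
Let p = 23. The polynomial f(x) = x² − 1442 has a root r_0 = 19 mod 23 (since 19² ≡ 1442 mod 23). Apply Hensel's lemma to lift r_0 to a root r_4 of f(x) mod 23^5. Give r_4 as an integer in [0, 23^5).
r_4 = 4091236 (mod 6436343)

Hensel's recurrence: r_{i+1} = r_i − f(r_i)·(f′(r_i))^{-1} mod 23^{i+2}, with f′(x) = 2x. Iterate:
  r_0 = 19 (mod 23)
  r_1 = 479 (mod 529)
  r_2 = 3124 (mod 12167)
  r_3 = 173462 (mod 279841)
  r_4 = 4091236 (mod 6436343)
Final: r_4 = 4091236, and one checks f(r_4) ≡ 0 mod 23^5.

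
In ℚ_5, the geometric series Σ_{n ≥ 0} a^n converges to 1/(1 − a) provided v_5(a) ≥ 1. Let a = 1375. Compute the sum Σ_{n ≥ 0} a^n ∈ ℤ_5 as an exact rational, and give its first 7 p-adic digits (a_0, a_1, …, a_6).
Σ a^n = 1/(1 − a) = -1/1374;  first 7 digits = (1, 0, 0, 1, 2, 0, 1)

v_5(a) = 3 ≥ 1, so the series converges in ℤ_5 to 1/(1 − a) = 1/(1 − 1375) = -1/1374. Expand this rational in ℤ_5: compute digits iteratively via d_i = x_i mod 5, x_{i+1} = (x_i − d_i)/5. The first 7 digits are (1, 0, 0, 1, 2, 0, 1).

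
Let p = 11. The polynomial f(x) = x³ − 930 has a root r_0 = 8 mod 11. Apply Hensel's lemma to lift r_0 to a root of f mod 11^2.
r_1 = 19 (mod 121)

Hensel: r_{i+1} = r_i − f(r_i)/f′(r_i) mod 11^{i+2}, where f′(x) = 3x². Iterate:
  r_0 = 8 (mod 11)
  r_1 = 19 (mod 121)
Final: r = 19 with f(r) ≡ 0 mod 11^2.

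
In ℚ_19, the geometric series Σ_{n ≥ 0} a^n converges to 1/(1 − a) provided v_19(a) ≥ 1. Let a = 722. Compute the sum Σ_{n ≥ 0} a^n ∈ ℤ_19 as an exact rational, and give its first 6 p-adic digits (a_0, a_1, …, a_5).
Σ a^n = 1/(1 − a) = -1/721;  first 6 digits = (1, 0, 2, 0, 4, 0)

v_19(a) = 2 ≥ 1, so the series converges in ℤ_19 to 1/(1 − a) = 1/(1 − 722) = -1/721. Expand this rational in ℤ_19: compute digits iteratively via d_i = x_i mod 19, x_{i+1} = (x_i − d_i)/19. The first 6 digits are (1, 0, 2, 0, 4, 0).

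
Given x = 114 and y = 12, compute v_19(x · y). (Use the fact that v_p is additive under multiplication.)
v_19(1368) = 1

v_p(x) = 1 (factor: 114 = 19^1 · 6); v_p(y) = 0 (factor: 12 = 19^0 · 12). Additivity: v_p(xy) = v_p(x) + v_p(y) = 1 + 0 = 1. (Direct check: xy = 1368 = 19^1 · (72).)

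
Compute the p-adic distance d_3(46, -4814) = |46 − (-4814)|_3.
d_3(46, -4814) = 1/243

Step 1 — x − y = 46 − (-4814) = 4860. Step 2 — v_3(4860) = 5 (factor: 4860 = (3^5 · 20); the sign does not affect v_p). Step 3 — |x − y|_3 = 3^{-5} = 1/243.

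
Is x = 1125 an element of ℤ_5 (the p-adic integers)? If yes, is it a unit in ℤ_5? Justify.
x ∈ ℤ_5 but not a unit; v_5(x) = 3 > 0

ℤ_5 = {x ∈ ℚ_5 : v_5(x) ≥ 0} and ℤ_5^× = {x ∈ ℤ_5 : v_5(x) = 0}. Here v_5(1125) = v_5(num) − v_5(den) = 3; compare against these criteria.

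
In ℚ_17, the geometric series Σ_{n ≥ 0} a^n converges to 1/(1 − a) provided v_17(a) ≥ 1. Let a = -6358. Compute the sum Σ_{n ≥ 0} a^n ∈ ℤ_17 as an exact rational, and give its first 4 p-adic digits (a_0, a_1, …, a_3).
Σ a^n = 1/(1 − a) = 1/6359;  first 4 digits = (1, 0, 12, 15)

v_17(a) = 2 ≥ 1, so the series converges in ℤ_17 to 1/(1 − a) = 1/(1 − (-6358)) = 1/6359. Expand this rational in ℤ_17: compute digits iteratively via d_i = x_i mod 17, x_{i+1} = (x_i − d_i)/17. The first 4 digits are (1, 0, 12, 15).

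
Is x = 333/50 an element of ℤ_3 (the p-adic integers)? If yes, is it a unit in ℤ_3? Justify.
x ∈ ℤ_3 but not a unit; v_3(x) = 2 > 0

ℤ_3 = {x ∈ ℚ_3 : v_3(x) ≥ 0} and ℤ_3^× = {x ∈ ℤ_3 : v_3(x) = 0}. Here v_3(333/50) = v_3(num) − v_3(den) = 2; compare against these criteria.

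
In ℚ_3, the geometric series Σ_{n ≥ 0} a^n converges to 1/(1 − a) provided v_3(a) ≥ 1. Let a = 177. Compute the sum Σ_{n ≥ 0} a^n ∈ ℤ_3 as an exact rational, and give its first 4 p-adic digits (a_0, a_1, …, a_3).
Σ a^n = 1/(1 − a) = -1/176;  first 4 digits = (1, 2, 2, 1)

v_3(a) = 1 ≥ 1, so the series converges in ℤ_3 to 1/(1 − a) = 1/(1 − 177) = -1/176. Expand this rational in ℤ_3: compute digits iteratively via d_i = x_i mod 3, x_{i+1} = (x_i − d_i)/3. The first 4 digits are (1, 2, 2, 1).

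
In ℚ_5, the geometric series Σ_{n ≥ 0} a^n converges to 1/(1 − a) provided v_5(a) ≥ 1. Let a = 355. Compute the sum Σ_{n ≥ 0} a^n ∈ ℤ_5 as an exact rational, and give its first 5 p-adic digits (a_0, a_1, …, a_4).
Σ a^n = 1/(1 − a) = -1/354;  first 5 digits = (1, 1, 0, 2, 0)

v_5(a) = 1 ≥ 1, so the series converges in ℤ_5 to 1/(1 − a) = 1/(1 − 355) = -1/354. Expand this rational in ℤ_5: compute digits iteratively via d_i = x_i mod 5, x_{i+1} = (x_i − d_i)/5. The first 5 digits are (1, 1, 0, 2, 0).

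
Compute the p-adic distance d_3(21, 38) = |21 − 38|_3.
d_3(21, 38) = 1

Step 1 — x − y = 21 − 38 = -17. Step 2 — v_3(-17) = 0 (factor: -17 = −(3^0 · 17); the sign does not affect v_p). Step 3 — |x − y|_3 = 3^{0} = 1.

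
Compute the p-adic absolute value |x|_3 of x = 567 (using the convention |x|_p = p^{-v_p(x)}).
|567|_3 = 1/81

Step 1 — compute v_3(x) by factoring powers of 3 out of the numerator and denominator: v_3(567) = 4. Step 2 — apply |x|_p = p^{-v_p(x)} = 3^{-4} = 1/81.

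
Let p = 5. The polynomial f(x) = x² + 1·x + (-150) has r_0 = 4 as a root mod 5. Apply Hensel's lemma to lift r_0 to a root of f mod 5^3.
r_2 = 99 (mod 125)

Hensel: r_{i+1} = r_i − f(r_i)·(f′(r_i))^{-1} mod 5^{i+2}, f′(x) = 2x + 1. Iterate:
  r_0 = 4 (mod 5)
  r_1 = 24 (mod 25)
  r_2 = 99 (mod 125)
Final: r = 99 satisfies f(r) ≡ 0 mod 5^3.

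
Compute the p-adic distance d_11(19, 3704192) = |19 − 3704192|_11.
d_11(19, 3704192) = 1/161051

Step 1 — x − y = 19 − 3704192 = -3704173. Step 2 — v_11(-3704173) = 5 (factor: -3704173 = −(11^5 · 23); the sign does not affect v_p). Step 3 — |x − y|_11 = 11^{-5} = 1/161051.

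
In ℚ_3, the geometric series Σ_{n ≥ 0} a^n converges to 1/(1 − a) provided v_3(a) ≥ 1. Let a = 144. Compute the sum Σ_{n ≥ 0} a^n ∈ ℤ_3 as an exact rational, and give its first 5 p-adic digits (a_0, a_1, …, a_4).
Σ a^n = 1/(1 − a) = -1/143;  first 5 digits = (1, 0, 1, 2, 2)

v_3(a) = 2 ≥ 1, so the series converges in ℤ_3 to 1/(1 − a) = 1/(1 − 144) = -1/143. Expand this rational in ℤ_3: compute digits iteratively via d_i = x_i mod 3, x_{i+1} = (x_i − d_i)/3. The first 5 digits are (1, 0, 1, 2, 2).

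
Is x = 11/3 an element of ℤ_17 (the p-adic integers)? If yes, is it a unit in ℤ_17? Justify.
x ∈ ℤ_17^× (unit); v_17(x) = 0

ℤ_17 = {x ∈ ℚ_17 : v_17(x) ≥ 0} and ℤ_17^× = {x ∈ ℤ_17 : v_17(x) = 0}. Here v_17(11/3) = v_17(num) − v_17(den) = 0; compare against these criteria.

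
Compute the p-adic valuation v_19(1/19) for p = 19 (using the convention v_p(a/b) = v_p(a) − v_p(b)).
v_19(1/19) = -1

Factor powers of 19 from the numerator and denominator of the reduced fraction: 1 = 19^0 · 1 and 19 = 19^1 · 1. Apply v_p(a/b) = v_p(a) − v_p(b): v_19(1/19) = 0 − 1 = -1.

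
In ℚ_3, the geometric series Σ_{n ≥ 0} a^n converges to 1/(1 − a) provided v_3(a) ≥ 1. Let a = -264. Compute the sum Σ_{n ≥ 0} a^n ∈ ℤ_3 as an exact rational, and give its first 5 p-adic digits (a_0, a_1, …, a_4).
Σ a^n = 1/(1 − a) = 1/265;  first 5 digits = (1, 2, 1, 2, 2)

v_3(a) = 1 ≥ 1, so the series converges in ℤ_3 to 1/(1 − a) = 1/(1 − (-264)) = 1/265. Expand this rational in ℤ_3: compute digits iteratively via d_i = x_i mod 3, x_{i+1} = (x_i − d_i)/3. The first 5 digits are (1, 2, 1, 2, 2).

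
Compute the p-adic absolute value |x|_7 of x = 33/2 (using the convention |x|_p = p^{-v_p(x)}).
|33/2|_7 = 1

Step 1 — compute v_7(x) by factoring powers of 7 out of the numerator and denominator: v_7(33/2) = 0. Step 2 — apply |x|_p = p^{-v_p(x)} = 7^{0} = 1.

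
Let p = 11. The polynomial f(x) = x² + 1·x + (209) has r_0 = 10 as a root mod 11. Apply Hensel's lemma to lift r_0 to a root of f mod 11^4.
r_3 = 1297 (mod 14641)

Hensel: r_{i+1} = r_i − f(r_i)·(f′(r_i))^{-1} mod 11^{i+2}, f′(x) = 2x + 1. Iterate:
  r_0 = 10 (mod 11)
  r_1 = 87 (mod 121)
  r_2 = 1297 (mod 1331)
  r_3 = 1297 (mod 14641)
Final: r = 1297 satisfies f(r) ≡ 0 mod 11^4.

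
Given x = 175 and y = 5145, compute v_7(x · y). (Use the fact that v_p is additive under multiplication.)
v_7(900375) = 4

v_p(x) = 1 (factor: 175 = 7^1 · 25); v_p(y) = 3 (factor: 5145 = 7^3 · 15). Additivity: v_p(xy) = v_p(x) + v_p(y) = 1 + 3 = 4. (Direct check: xy = 900375 = 7^4 · (375).)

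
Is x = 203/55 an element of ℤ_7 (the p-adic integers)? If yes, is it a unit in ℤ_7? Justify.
x ∈ ℤ_7 but not a unit; v_7(x) = 1 > 0

ℤ_7 = {x ∈ ℚ_7 : v_7(x) ≥ 0} and ℤ_7^× = {x ∈ ℤ_7 : v_7(x) = 0}. Here v_7(203/55) = v_7(num) − v_7(den) = 1; compare against these criteria.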